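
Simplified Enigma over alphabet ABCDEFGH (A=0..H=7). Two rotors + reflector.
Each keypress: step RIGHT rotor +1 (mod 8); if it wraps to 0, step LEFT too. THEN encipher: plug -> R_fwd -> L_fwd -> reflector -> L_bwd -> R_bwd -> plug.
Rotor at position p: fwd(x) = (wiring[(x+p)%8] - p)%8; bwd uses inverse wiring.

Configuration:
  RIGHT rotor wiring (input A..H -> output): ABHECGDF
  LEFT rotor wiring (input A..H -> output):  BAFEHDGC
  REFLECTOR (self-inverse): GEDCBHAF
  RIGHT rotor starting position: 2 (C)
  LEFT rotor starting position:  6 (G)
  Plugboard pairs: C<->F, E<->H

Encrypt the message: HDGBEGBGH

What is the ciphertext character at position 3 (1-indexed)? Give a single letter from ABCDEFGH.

Char 1 ('H'): step: R->3, L=6; H->plug->E->R->C->L->D->refl->C->L'->D->R'->C->plug->F
Char 2 ('D'): step: R->4, L=6; D->plug->D->R->B->L->E->refl->B->L'->G->R'->A->plug->A
Char 3 ('G'): step: R->5, L=6; G->plug->G->R->H->L->F->refl->H->L'->E->R'->E->plug->H

H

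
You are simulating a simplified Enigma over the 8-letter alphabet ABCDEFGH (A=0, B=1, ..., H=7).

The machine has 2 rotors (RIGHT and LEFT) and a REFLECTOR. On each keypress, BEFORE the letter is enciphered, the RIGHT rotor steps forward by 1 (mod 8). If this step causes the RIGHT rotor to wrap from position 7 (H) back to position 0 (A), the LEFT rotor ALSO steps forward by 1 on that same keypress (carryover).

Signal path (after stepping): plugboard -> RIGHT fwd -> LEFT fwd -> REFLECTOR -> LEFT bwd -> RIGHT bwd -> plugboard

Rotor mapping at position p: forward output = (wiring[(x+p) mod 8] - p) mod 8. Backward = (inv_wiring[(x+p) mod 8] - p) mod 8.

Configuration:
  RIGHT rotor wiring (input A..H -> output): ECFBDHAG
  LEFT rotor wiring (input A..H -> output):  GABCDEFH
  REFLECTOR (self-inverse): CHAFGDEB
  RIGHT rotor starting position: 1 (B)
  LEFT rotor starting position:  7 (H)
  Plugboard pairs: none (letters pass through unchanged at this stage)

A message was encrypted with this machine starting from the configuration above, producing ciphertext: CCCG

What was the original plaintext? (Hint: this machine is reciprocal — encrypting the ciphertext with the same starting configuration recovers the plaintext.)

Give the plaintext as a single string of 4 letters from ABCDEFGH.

Answer: GAFH

Derivation:
Char 1 ('C'): step: R->2, L=7; C->plug->C->R->B->L->H->refl->B->L'->C->R'->G->plug->G
Char 2 ('C'): step: R->3, L=7; C->plug->C->R->E->L->D->refl->F->L'->G->R'->A->plug->A
Char 3 ('C'): step: R->4, L=7; C->plug->C->R->E->L->D->refl->F->L'->G->R'->F->plug->F
Char 4 ('G'): step: R->5, L=7; G->plug->G->R->E->L->D->refl->F->L'->G->R'->H->plug->H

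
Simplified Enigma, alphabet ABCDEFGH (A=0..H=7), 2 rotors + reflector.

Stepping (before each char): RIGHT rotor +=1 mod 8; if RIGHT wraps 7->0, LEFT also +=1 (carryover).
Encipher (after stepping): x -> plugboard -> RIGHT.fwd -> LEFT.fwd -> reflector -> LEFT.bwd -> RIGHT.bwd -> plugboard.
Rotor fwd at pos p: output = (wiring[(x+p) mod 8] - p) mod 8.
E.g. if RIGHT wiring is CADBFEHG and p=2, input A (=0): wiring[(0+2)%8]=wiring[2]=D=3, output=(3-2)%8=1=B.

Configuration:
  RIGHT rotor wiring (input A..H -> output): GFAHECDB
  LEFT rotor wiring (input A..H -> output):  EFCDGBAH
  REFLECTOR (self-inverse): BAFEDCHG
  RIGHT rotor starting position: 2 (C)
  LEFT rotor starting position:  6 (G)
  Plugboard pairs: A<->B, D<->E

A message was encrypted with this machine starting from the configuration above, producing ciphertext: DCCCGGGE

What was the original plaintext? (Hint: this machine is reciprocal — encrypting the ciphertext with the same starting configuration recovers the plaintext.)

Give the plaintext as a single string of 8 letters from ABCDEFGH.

Char 1 ('D'): step: R->3, L=6; D->plug->E->R->G->L->A->refl->B->L'->B->R'->B->plug->A
Char 2 ('C'): step: R->4, L=6; C->plug->C->R->H->L->D->refl->E->L'->E->R'->G->plug->G
Char 3 ('C'): step: R->5, L=6; C->plug->C->R->E->L->E->refl->D->L'->H->R'->H->plug->H
Char 4 ('C'): step: R->6, L=6; C->plug->C->R->A->L->C->refl->F->L'->F->R'->A->plug->B
Char 5 ('G'): step: R->7, L=6; G->plug->G->R->D->L->H->refl->G->L'->C->R'->A->plug->B
Char 6 ('G'): step: R->0, L->7 (L advanced); G->plug->G->R->D->L->D->refl->E->L'->E->R'->E->plug->D
Char 7 ('G'): step: R->1, L=7; G->plug->G->R->A->L->A->refl->B->L'->H->R'->B->plug->A
Char 8 ('E'): step: R->2, L=7; E->plug->D->R->A->L->A->refl->B->L'->H->R'->F->plug->F

Answer: AGHBBDAF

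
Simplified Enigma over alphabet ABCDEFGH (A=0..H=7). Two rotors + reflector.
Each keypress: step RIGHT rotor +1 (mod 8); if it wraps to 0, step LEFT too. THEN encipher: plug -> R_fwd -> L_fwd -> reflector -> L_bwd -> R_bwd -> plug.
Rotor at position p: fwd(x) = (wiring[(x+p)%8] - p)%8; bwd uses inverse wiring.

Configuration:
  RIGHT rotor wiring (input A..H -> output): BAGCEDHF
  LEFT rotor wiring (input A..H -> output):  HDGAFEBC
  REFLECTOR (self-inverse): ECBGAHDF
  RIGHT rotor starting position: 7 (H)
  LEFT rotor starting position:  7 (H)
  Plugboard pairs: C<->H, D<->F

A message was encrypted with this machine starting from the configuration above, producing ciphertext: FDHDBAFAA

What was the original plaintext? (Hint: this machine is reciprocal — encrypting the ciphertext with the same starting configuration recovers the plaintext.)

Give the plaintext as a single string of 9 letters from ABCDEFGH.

Char 1 ('F'): step: R->0, L->0 (L advanced); F->plug->D->R->C->L->G->refl->D->L'->B->R'->A->plug->A
Char 2 ('D'): step: R->1, L=0; D->plug->F->R->G->L->B->refl->C->L'->H->R'->A->plug->A
Char 3 ('H'): step: R->2, L=0; H->plug->C->R->C->L->G->refl->D->L'->B->R'->D->plug->F
Char 4 ('D'): step: R->3, L=0; D->plug->F->R->G->L->B->refl->C->L'->H->R'->A->plug->A
Char 5 ('B'): step: R->4, L=0; B->plug->B->R->H->L->C->refl->B->L'->G->R'->H->plug->C
Char 6 ('A'): step: R->5, L=0; A->plug->A->R->G->L->B->refl->C->L'->H->R'->H->plug->C
Char 7 ('F'): step: R->6, L=0; F->plug->D->R->C->L->G->refl->D->L'->B->R'->A->plug->A
Char 8 ('A'): step: R->7, L=0; A->plug->A->R->G->L->B->refl->C->L'->H->R'->D->plug->F
Char 9 ('A'): step: R->0, L->1 (L advanced); A->plug->A->R->B->L->F->refl->H->L'->C->R'->D->plug->F

Answer: AAFACCAFF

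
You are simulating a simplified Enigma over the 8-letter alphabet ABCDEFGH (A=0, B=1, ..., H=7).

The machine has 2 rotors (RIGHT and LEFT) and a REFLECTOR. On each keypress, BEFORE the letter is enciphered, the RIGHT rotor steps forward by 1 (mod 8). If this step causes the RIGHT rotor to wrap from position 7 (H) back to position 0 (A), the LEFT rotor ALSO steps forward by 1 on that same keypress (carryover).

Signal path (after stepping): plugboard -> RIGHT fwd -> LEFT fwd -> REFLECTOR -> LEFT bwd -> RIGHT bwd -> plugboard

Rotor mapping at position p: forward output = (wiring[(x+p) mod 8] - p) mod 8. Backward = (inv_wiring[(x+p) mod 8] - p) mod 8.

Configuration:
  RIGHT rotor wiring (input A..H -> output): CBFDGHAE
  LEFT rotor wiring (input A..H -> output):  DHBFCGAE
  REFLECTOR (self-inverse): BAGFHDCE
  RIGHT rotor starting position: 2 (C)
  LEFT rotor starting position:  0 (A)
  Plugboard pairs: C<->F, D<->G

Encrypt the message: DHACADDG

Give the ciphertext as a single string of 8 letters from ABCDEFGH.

Answer: HDDFECHC

Derivation:
Char 1 ('D'): step: R->3, L=0; D->plug->G->R->G->L->A->refl->B->L'->C->R'->H->plug->H
Char 2 ('H'): step: R->4, L=0; H->plug->H->R->H->L->E->refl->H->L'->B->R'->G->plug->D
Char 3 ('A'): step: R->5, L=0; A->plug->A->R->C->L->B->refl->A->L'->G->R'->G->plug->D
Char 4 ('C'): step: R->6, L=0; C->plug->F->R->F->L->G->refl->C->L'->E->R'->C->plug->F
Char 5 ('A'): step: R->7, L=0; A->plug->A->R->F->L->G->refl->C->L'->E->R'->E->plug->E
Char 6 ('D'): step: R->0, L->1 (L advanced); D->plug->G->R->A->L->G->refl->C->L'->H->R'->F->plug->C
Char 7 ('D'): step: R->1, L=1; D->plug->G->R->D->L->B->refl->A->L'->B->R'->H->plug->H
Char 8 ('G'): step: R->2, L=1; G->plug->D->R->F->L->H->refl->E->L'->C->R'->F->plug->C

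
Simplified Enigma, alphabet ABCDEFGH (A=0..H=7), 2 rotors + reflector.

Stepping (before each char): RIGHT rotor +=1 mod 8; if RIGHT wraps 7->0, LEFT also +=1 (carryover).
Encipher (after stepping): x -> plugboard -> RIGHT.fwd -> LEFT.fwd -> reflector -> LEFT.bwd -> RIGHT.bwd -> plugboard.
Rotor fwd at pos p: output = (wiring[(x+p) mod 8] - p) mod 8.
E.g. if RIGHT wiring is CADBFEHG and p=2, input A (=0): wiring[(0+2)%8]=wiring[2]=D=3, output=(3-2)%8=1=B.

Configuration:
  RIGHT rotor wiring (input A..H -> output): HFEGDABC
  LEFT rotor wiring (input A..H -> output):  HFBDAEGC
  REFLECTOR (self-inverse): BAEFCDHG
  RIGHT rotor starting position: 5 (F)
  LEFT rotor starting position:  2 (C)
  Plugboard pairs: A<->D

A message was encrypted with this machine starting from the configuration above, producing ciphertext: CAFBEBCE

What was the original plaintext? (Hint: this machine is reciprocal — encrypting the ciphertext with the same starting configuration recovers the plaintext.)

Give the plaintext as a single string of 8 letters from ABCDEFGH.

Answer: GGHGBGAA

Derivation:
Char 1 ('C'): step: R->6, L=2; C->plug->C->R->B->L->B->refl->A->L'->F->R'->G->plug->G
Char 2 ('A'): step: R->7, L=2; A->plug->D->R->F->L->A->refl->B->L'->B->R'->G->plug->G
Char 3 ('F'): step: R->0, L->3 (L advanced); F->plug->F->R->A->L->A->refl->B->L'->C->R'->H->plug->H
Char 4 ('B'): step: R->1, L=3; B->plug->B->R->D->L->D->refl->F->L'->B->R'->G->plug->G
Char 5 ('E'): step: R->2, L=3; E->plug->E->R->H->L->G->refl->H->L'->E->R'->B->plug->B
Char 6 ('B'): step: R->3, L=3; B->plug->B->R->A->L->A->refl->B->L'->C->R'->G->plug->G
Char 7 ('C'): step: R->4, L=3; C->plug->C->R->F->L->E->refl->C->L'->G->R'->D->plug->A
Char 8 ('E'): step: R->5, L=3; E->plug->E->R->A->L->A->refl->B->L'->C->R'->D->plug->A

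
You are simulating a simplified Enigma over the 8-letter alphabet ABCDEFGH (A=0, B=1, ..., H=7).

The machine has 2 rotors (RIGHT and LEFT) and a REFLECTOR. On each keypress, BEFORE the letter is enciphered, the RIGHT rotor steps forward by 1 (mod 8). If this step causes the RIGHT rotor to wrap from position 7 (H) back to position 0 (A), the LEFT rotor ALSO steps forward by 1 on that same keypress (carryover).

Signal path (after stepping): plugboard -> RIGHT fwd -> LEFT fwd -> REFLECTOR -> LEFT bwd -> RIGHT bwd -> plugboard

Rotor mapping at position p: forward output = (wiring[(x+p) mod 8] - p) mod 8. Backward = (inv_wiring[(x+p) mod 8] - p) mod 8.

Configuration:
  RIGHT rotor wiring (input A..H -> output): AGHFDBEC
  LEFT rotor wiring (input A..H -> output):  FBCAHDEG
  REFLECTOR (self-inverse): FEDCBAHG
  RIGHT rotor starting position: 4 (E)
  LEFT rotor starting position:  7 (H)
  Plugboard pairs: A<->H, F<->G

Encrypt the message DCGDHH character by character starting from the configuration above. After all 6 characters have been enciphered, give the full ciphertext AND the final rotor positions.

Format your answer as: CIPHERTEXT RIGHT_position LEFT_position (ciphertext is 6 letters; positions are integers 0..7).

Char 1 ('D'): step: R->5, L=7; D->plug->D->R->D->L->D->refl->C->L'->C->R'->F->plug->G
Char 2 ('C'): step: R->6, L=7; C->plug->C->R->C->L->C->refl->D->L'->D->R'->H->plug->A
Char 3 ('G'): step: R->7, L=7; G->plug->F->R->E->L->B->refl->E->L'->G->R'->E->plug->E
Char 4 ('D'): step: R->0, L->0 (L advanced); D->plug->D->R->F->L->D->refl->C->L'->C->R'->H->plug->A
Char 5 ('H'): step: R->1, L=0; H->plug->A->R->F->L->D->refl->C->L'->C->R'->D->plug->D
Char 6 ('H'): step: R->2, L=0; H->plug->A->R->F->L->D->refl->C->L'->C->R'->E->plug->E
Final: ciphertext=GAEADE, RIGHT=2, LEFT=0

Answer: GAEADE 2 0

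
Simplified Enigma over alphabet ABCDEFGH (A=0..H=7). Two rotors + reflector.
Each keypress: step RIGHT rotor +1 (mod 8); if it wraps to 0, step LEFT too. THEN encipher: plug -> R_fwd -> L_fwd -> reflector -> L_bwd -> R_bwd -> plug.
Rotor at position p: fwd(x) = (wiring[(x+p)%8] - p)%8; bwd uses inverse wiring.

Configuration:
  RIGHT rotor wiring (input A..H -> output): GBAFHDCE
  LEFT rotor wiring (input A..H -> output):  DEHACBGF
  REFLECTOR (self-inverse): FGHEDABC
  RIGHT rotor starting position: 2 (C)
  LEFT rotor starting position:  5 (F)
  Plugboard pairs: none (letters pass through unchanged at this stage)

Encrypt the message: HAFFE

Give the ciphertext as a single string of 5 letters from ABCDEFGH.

Answer: BHDEF

Derivation:
Char 1 ('H'): step: R->3, L=5; H->plug->H->R->F->L->C->refl->H->L'->E->R'->B->plug->B
Char 2 ('A'): step: R->4, L=5; A->plug->A->R->D->L->G->refl->B->L'->B->R'->H->plug->H
Char 3 ('F'): step: R->5, L=5; F->plug->F->R->D->L->G->refl->B->L'->B->R'->D->plug->D
Char 4 ('F'): step: R->6, L=5; F->plug->F->R->H->L->F->refl->A->L'->C->R'->E->plug->E
Char 5 ('E'): step: R->7, L=5; E->plug->E->R->G->L->D->refl->E->L'->A->R'->F->plug->F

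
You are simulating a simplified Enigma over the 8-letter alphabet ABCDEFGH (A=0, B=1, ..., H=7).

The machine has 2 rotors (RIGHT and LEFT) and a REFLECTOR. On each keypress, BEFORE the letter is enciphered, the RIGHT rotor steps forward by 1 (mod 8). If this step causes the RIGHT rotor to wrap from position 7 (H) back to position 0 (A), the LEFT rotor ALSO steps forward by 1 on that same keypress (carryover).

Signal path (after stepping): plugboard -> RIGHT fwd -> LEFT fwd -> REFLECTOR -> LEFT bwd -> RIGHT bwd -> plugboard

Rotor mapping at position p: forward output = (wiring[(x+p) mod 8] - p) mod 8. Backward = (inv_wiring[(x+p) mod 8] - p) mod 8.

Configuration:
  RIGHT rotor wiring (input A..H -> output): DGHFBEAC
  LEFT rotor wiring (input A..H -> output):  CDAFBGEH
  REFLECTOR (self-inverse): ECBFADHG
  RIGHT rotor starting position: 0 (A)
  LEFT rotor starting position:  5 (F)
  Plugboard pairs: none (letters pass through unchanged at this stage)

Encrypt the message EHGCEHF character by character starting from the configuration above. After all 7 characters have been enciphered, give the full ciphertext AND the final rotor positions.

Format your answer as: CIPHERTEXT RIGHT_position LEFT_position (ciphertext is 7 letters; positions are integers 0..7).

Answer: AGDHHFD 7 5

Derivation:
Char 1 ('E'): step: R->1, L=5; E->plug->E->R->D->L->F->refl->D->L'->F->R'->A->plug->A
Char 2 ('H'): step: R->2, L=5; H->plug->H->R->E->L->G->refl->H->L'->B->R'->G->plug->G
Char 3 ('G'): step: R->3, L=5; G->plug->G->R->D->L->F->refl->D->L'->F->R'->D->plug->D
Char 4 ('C'): step: R->4, L=5; C->plug->C->R->E->L->G->refl->H->L'->B->R'->H->plug->H
Char 5 ('E'): step: R->5, L=5; E->plug->E->R->B->L->H->refl->G->L'->E->R'->H->plug->H
Char 6 ('H'): step: R->6, L=5; H->plug->H->R->G->L->A->refl->E->L'->H->R'->F->plug->F
Char 7 ('F'): step: R->7, L=5; F->plug->F->R->C->L->C->refl->B->L'->A->R'->D->plug->D
Final: ciphertext=AGDHHFD, RIGHT=7, LEFT=5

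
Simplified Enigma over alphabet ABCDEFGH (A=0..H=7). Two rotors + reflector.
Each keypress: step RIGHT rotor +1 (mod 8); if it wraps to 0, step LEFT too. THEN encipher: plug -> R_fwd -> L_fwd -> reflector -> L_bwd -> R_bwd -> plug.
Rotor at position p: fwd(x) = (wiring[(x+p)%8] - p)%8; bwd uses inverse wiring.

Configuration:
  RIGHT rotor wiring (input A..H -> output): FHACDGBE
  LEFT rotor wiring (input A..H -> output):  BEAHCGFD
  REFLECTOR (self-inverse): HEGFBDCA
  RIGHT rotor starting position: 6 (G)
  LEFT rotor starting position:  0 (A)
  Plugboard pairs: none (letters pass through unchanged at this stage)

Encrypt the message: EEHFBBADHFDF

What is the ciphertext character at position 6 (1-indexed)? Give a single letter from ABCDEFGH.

Char 1 ('E'): step: R->7, L=0; E->plug->E->R->D->L->H->refl->A->L'->C->R'->H->plug->H
Char 2 ('E'): step: R->0, L->1 (L advanced); E->plug->E->R->D->L->B->refl->E->L'->F->R'->A->plug->A
Char 3 ('H'): step: R->1, L=1; H->plug->H->R->E->L->F->refl->D->L'->A->R'->F->plug->F
Char 4 ('F'): step: R->2, L=1; F->plug->F->R->C->L->G->refl->C->L'->G->R'->A->plug->A
Char 5 ('B'): step: R->3, L=1; B->plug->B->R->A->L->D->refl->F->L'->E->R'->G->plug->G
Char 6 ('B'): step: R->4, L=1; B->plug->B->R->C->L->G->refl->C->L'->G->R'->H->plug->H

H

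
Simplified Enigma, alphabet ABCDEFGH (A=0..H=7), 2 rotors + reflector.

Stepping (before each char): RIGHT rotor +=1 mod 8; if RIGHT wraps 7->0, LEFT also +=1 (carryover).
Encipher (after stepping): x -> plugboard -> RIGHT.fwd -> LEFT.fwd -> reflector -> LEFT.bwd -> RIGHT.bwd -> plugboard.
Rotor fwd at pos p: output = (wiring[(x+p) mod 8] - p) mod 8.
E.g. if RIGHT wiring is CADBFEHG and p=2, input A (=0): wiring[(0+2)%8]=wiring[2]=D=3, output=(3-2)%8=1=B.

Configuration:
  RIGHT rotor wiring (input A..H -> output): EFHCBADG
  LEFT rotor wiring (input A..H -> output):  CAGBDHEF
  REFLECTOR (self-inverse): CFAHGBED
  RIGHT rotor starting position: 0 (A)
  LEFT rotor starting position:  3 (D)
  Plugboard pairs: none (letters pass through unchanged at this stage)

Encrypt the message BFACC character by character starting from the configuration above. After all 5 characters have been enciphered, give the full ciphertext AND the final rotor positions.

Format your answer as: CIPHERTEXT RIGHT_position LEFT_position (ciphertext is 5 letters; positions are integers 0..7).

Char 1 ('B'): step: R->1, L=3; B->plug->B->R->G->L->F->refl->B->L'->D->R'->H->plug->H
Char 2 ('F'): step: R->2, L=3; F->plug->F->R->E->L->C->refl->A->L'->B->R'->E->plug->E
Char 3 ('A'): step: R->3, L=3; A->plug->A->R->H->L->D->refl->H->L'->F->R'->C->plug->C
Char 4 ('C'): step: R->4, L=3; C->plug->C->R->H->L->D->refl->H->L'->F->R'->A->plug->A
Char 5 ('C'): step: R->5, L=3; C->plug->C->R->B->L->A->refl->C->L'->E->R'->H->plug->H
Final: ciphertext=HECAH, RIGHT=5, LEFT=3

Answer: HECAH 5 3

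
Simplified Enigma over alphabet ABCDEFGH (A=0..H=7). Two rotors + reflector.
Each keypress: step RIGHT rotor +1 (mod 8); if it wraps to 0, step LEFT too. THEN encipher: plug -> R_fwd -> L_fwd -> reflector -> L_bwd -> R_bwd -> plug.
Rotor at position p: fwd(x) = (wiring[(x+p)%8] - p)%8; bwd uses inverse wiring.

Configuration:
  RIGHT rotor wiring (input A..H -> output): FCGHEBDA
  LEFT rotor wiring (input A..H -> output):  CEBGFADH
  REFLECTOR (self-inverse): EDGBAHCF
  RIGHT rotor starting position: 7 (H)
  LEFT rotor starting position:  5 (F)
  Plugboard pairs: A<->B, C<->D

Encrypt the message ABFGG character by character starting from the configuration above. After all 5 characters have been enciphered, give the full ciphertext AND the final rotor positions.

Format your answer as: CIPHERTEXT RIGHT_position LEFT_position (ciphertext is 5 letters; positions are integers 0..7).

Answer: BHHHA 4 6

Derivation:
Char 1 ('A'): step: R->0, L->6 (L advanced); A->plug->B->R->C->L->E->refl->A->L'->F->R'->A->plug->B
Char 2 ('B'): step: R->1, L=6; B->plug->A->R->B->L->B->refl->D->L'->E->R'->H->plug->H
Char 3 ('F'): step: R->2, L=6; F->plug->F->R->G->L->H->refl->F->L'->A->R'->H->plug->H
Char 4 ('G'): step: R->3, L=6; G->plug->G->R->H->L->C->refl->G->L'->D->R'->H->plug->H
Char 5 ('G'): step: R->4, L=6; G->plug->G->R->C->L->E->refl->A->L'->F->R'->B->plug->A
Final: ciphertext=BHHHA, RIGHT=4, LEFT=6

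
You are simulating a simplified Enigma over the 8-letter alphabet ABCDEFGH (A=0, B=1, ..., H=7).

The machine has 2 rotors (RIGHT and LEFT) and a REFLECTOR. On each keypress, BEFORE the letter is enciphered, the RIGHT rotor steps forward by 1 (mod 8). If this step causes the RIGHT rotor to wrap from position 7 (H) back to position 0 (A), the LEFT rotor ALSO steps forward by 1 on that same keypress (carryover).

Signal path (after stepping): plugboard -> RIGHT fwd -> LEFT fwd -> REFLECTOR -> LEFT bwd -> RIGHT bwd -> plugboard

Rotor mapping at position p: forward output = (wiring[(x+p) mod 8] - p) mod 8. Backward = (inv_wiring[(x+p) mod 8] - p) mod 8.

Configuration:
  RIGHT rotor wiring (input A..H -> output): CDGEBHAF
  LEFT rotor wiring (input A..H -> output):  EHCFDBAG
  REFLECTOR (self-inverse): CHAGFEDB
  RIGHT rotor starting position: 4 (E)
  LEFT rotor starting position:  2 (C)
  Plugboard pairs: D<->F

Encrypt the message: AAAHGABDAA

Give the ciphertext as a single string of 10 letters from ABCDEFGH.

Answer: BGGDABHAHC

Derivation:
Char 1 ('A'): step: R->5, L=2; A->plug->A->R->C->L->B->refl->H->L'->D->R'->B->plug->B
Char 2 ('A'): step: R->6, L=2; A->plug->A->R->C->L->B->refl->H->L'->D->R'->G->plug->G
Char 3 ('A'): step: R->7, L=2; A->plug->A->R->G->L->C->refl->A->L'->A->R'->G->plug->G
Char 4 ('H'): step: R->0, L->3 (L advanced); H->plug->H->R->F->L->B->refl->H->L'->H->R'->F->plug->D
Char 5 ('G'): step: R->1, L=3; G->plug->G->R->E->L->D->refl->G->L'->C->R'->A->plug->A
Char 6 ('A'): step: R->2, L=3; A->plug->A->R->E->L->D->refl->G->L'->C->R'->B->plug->B
Char 7 ('B'): step: R->3, L=3; B->plug->B->R->G->L->E->refl->F->L'->D->R'->H->plug->H
Char 8 ('D'): step: R->4, L=3; D->plug->F->R->H->L->H->refl->B->L'->F->R'->A->plug->A
Char 9 ('A'): step: R->5, L=3; A->plug->A->R->C->L->G->refl->D->L'->E->R'->H->plug->H
Char 10 ('A'): step: R->6, L=3; A->plug->A->R->C->L->G->refl->D->L'->E->R'->C->plug->C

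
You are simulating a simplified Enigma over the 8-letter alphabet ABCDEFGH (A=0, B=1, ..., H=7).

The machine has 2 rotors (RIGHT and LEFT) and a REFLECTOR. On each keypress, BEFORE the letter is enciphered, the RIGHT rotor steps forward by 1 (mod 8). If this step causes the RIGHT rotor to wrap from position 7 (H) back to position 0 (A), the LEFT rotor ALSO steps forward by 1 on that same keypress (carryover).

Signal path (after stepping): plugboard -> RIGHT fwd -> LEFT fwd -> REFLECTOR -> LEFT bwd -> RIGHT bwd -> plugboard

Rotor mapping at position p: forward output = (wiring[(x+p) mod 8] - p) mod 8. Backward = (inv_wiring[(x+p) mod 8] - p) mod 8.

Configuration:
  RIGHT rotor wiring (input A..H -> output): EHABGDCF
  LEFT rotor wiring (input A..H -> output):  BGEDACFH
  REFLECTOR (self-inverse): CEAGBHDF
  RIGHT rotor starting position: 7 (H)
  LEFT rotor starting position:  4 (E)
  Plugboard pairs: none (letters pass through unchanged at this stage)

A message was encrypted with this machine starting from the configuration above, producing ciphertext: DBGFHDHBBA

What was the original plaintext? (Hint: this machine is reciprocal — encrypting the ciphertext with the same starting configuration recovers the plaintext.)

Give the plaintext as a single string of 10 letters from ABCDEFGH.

Answer: GADEEAGCDH

Derivation:
Char 1 ('D'): step: R->0, L->5 (L advanced); D->plug->D->R->B->L->A->refl->C->L'->C->R'->G->plug->G
Char 2 ('B'): step: R->1, L=5; B->plug->B->R->H->L->D->refl->G->L'->G->R'->A->plug->A
Char 3 ('G'): step: R->2, L=5; G->plug->G->R->C->L->C->refl->A->L'->B->R'->D->plug->D
Char 4 ('F'): step: R->3, L=5; F->plug->F->R->B->L->A->refl->C->L'->C->R'->E->plug->E
Char 5 ('H'): step: R->4, L=5; H->plug->H->R->F->L->H->refl->F->L'->A->R'->E->plug->E
Char 6 ('D'): step: R->5, L=5; D->plug->D->R->H->L->D->refl->G->L'->G->R'->A->plug->A
Char 7 ('H'): step: R->6, L=5; H->plug->H->R->F->L->H->refl->F->L'->A->R'->G->plug->G
Char 8 ('B'): step: R->7, L=5; B->plug->B->R->F->L->H->refl->F->L'->A->R'->C->plug->C
Char 9 ('B'): step: R->0, L->6 (L advanced); B->plug->B->R->H->L->E->refl->B->L'->B->R'->D->plug->D
Char 10 ('A'): step: R->1, L=6; A->plug->A->R->G->L->C->refl->A->L'->D->R'->H->plug->H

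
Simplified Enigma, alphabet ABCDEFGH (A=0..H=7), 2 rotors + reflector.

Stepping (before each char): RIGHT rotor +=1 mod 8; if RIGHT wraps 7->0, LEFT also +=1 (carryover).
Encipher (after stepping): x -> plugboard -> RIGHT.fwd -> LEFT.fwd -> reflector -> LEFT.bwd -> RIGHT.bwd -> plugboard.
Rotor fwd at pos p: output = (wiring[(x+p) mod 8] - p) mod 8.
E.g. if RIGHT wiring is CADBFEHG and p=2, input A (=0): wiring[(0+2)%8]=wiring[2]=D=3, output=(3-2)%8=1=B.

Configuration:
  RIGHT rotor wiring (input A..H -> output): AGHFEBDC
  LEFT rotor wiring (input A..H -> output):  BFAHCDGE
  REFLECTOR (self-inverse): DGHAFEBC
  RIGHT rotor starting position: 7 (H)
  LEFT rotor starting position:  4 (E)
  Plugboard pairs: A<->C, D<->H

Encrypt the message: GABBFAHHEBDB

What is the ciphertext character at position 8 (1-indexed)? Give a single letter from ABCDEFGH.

Char 1 ('G'): step: R->0, L->5 (L advanced); G->plug->G->R->D->L->E->refl->F->L'->H->R'->C->plug->A
Char 2 ('A'): step: R->1, L=5; A->plug->C->R->E->L->A->refl->D->L'->F->R'->A->plug->C
Char 3 ('B'): step: R->2, L=5; B->plug->B->R->D->L->E->refl->F->L'->H->R'->D->plug->H
Char 4 ('B'): step: R->3, L=5; B->plug->B->R->B->L->B->refl->G->L'->A->R'->D->plug->H
Char 5 ('F'): step: R->4, L=5; F->plug->F->R->C->L->H->refl->C->L'->G->R'->D->plug->H
Char 6 ('A'): step: R->5, L=5; A->plug->C->R->F->L->D->refl->A->L'->E->R'->A->plug->C
Char 7 ('H'): step: R->6, L=5; H->plug->D->R->A->L->G->refl->B->L'->B->R'->E->plug->E
Char 8 ('H'): step: R->7, L=5; H->plug->D->R->A->L->G->refl->B->L'->B->R'->B->plug->B

B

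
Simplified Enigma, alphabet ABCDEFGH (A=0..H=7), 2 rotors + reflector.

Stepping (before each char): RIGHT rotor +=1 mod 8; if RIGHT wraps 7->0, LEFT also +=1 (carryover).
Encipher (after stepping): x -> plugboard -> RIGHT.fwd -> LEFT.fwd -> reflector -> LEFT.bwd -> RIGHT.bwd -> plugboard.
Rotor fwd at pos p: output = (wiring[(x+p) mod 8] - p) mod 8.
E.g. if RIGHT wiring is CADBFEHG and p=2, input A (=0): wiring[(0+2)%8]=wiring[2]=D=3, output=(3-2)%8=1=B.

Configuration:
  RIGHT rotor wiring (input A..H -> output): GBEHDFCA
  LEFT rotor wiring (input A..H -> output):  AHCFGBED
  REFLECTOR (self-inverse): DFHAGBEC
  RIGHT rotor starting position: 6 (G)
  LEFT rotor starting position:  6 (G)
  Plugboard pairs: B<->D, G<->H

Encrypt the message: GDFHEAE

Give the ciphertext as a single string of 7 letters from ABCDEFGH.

Answer: ABHEHDA

Derivation:
Char 1 ('G'): step: R->7, L=6; G->plug->H->R->D->L->B->refl->F->L'->B->R'->A->plug->A
Char 2 ('D'): step: R->0, L->7 (L advanced); D->plug->B->R->B->L->B->refl->F->L'->H->R'->D->plug->B
Char 3 ('F'): step: R->1, L=7; F->plug->F->R->B->L->B->refl->F->L'->H->R'->G->plug->H
Char 4 ('H'): step: R->2, L=7; H->plug->G->R->E->L->G->refl->E->L'->A->R'->E->plug->E
Char 5 ('E'): step: R->3, L=7; E->plug->E->R->F->L->H->refl->C->L'->G->R'->G->plug->H
Char 6 ('A'): step: R->4, L=7; A->plug->A->R->H->L->F->refl->B->L'->B->R'->B->plug->D
Char 7 ('E'): step: R->5, L=7; E->plug->E->R->E->L->G->refl->E->L'->A->R'->A->plug->A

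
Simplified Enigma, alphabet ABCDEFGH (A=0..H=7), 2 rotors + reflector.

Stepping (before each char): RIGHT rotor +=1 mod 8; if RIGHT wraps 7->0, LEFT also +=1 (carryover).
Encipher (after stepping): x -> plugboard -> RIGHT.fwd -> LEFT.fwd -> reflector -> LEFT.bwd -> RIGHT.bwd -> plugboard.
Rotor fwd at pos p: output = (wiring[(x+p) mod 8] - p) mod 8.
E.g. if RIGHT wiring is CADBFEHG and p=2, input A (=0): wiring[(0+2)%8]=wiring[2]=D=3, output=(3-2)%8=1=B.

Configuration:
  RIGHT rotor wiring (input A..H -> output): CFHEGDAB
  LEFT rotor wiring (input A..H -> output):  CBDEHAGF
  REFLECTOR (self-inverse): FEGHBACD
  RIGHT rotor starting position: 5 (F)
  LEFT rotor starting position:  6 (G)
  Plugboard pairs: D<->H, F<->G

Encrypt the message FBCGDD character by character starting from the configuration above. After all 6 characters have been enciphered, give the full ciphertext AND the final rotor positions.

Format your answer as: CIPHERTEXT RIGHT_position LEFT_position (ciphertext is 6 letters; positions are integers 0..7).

Char 1 ('F'): step: R->6, L=6; F->plug->G->R->A->L->A->refl->F->L'->E->R'->C->plug->C
Char 2 ('B'): step: R->7, L=6; B->plug->B->R->D->L->D->refl->H->L'->B->R'->H->plug->D
Char 3 ('C'): step: R->0, L->7 (L advanced); C->plug->C->R->H->L->H->refl->D->L'->B->R'->H->plug->D
Char 4 ('G'): step: R->1, L=7; G->plug->F->R->H->L->H->refl->D->L'->B->R'->H->plug->D
Char 5 ('D'): step: R->2, L=7; D->plug->H->R->D->L->E->refl->B->L'->G->R'->E->plug->E
Char 6 ('D'): step: R->3, L=7; D->plug->H->R->E->L->F->refl->A->L'->F->R'->D->plug->H
Final: ciphertext=CDDDEH, RIGHT=3, LEFT=7

Answer: CDDDEH 3 7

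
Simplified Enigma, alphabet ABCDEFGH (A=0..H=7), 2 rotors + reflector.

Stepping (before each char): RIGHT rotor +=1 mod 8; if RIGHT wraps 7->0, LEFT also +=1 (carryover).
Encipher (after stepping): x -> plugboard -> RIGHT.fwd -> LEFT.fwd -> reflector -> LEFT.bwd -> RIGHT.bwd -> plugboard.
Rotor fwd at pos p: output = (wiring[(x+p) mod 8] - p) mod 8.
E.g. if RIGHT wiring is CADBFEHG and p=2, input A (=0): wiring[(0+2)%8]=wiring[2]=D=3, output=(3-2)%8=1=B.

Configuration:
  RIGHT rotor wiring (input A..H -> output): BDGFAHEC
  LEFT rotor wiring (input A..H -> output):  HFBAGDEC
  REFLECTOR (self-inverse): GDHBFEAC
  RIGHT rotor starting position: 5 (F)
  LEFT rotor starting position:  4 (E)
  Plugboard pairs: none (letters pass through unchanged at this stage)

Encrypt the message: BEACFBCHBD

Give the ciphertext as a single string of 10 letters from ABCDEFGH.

Answer: DDBHAAAFEE

Derivation:
Char 1 ('B'): step: R->6, L=4; B->plug->B->R->E->L->D->refl->B->L'->F->R'->D->plug->D
Char 2 ('E'): step: R->7, L=4; E->plug->E->R->G->L->F->refl->E->L'->H->R'->D->plug->D
Char 3 ('A'): step: R->0, L->5 (L advanced); A->plug->A->R->B->L->H->refl->C->L'->D->R'->B->plug->B
Char 4 ('C'): step: R->1, L=5; C->plug->C->R->E->L->A->refl->G->L'->A->R'->H->plug->H
Char 5 ('F'): step: R->2, L=5; F->plug->F->R->A->L->G->refl->A->L'->E->R'->A->plug->A
Char 6 ('B'): step: R->3, L=5; B->plug->B->R->F->L->E->refl->F->L'->C->R'->A->plug->A
Char 7 ('C'): step: R->4, L=5; C->plug->C->R->A->L->G->refl->A->L'->E->R'->A->plug->A
Char 8 ('H'): step: R->5, L=5; H->plug->H->R->D->L->C->refl->H->L'->B->R'->F->plug->F
Char 9 ('B'): step: R->6, L=5; B->plug->B->R->E->L->A->refl->G->L'->A->R'->E->plug->E
Char 10 ('D'): step: R->7, L=5; D->plug->D->R->H->L->B->refl->D->L'->G->R'->E->plug->E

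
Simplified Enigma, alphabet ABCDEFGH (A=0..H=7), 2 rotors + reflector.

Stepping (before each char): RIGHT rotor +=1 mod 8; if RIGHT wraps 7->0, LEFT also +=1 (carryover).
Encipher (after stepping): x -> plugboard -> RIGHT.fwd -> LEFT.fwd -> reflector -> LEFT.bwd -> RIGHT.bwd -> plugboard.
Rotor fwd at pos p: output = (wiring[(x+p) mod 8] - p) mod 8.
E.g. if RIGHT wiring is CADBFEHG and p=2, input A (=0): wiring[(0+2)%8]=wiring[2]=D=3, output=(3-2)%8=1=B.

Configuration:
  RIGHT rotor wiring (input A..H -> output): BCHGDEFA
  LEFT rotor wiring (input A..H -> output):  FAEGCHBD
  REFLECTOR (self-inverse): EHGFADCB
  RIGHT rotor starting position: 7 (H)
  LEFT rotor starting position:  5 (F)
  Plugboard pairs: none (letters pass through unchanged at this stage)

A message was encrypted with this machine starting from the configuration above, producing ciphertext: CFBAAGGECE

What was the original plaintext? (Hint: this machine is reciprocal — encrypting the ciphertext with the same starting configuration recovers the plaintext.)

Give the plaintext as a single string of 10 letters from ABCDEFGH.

Char 1 ('C'): step: R->0, L->6 (L advanced); C->plug->C->R->H->L->B->refl->H->L'->C->R'->B->plug->B
Char 2 ('F'): step: R->1, L=6; F->plug->F->R->E->L->G->refl->C->L'->D->R'->E->plug->E
Char 3 ('B'): step: R->2, L=6; B->plug->B->R->E->L->G->refl->C->L'->D->R'->E->plug->E
Char 4 ('A'): step: R->3, L=6; A->plug->A->R->D->L->C->refl->G->L'->E->R'->H->plug->H
Char 5 ('A'): step: R->4, L=6; A->plug->A->R->H->L->B->refl->H->L'->C->R'->H->plug->H
Char 6 ('G'): step: R->5, L=6; G->plug->G->R->B->L->F->refl->D->L'->A->R'->B->plug->B
Char 7 ('G'): step: R->6, L=6; G->plug->G->R->F->L->A->refl->E->L'->G->R'->H->plug->H
Char 8 ('E'): step: R->7, L=6; E->plug->E->R->H->L->B->refl->H->L'->C->R'->B->plug->B
Char 9 ('C'): step: R->0, L->7 (L advanced); C->plug->C->R->H->L->C->refl->G->L'->B->R'->A->plug->A
Char 10 ('E'): step: R->1, L=7; E->plug->E->R->D->L->F->refl->D->L'->F->R'->C->plug->C

Answer: BEEHHBHBAC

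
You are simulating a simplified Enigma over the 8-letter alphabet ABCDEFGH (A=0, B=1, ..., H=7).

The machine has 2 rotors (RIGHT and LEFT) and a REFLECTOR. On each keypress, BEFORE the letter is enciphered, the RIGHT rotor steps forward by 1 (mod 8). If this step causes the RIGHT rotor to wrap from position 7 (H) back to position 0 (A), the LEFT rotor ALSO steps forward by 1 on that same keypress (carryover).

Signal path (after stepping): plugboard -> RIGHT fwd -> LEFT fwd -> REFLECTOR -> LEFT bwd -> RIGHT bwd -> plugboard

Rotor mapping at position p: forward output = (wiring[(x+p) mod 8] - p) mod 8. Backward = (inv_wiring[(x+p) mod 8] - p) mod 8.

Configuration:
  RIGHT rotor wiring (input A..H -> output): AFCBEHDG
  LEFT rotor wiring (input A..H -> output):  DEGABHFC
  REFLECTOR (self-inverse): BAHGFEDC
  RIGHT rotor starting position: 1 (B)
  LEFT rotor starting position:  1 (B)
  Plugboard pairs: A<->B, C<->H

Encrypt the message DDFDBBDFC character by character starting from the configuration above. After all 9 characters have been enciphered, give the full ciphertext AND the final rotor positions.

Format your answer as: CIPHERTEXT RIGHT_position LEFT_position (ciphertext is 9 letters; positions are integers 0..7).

Answer: EHCACEECB 2 2

Derivation:
Char 1 ('D'): step: R->2, L=1; D->plug->D->R->F->L->E->refl->F->L'->B->R'->E->plug->E
Char 2 ('D'): step: R->3, L=1; D->plug->D->R->A->L->D->refl->G->L'->E->R'->C->plug->H
Char 3 ('F'): step: R->4, L=1; F->plug->F->R->B->L->F->refl->E->L'->F->R'->H->plug->C
Char 4 ('D'): step: R->5, L=1; D->plug->D->R->D->L->A->refl->B->L'->G->R'->B->plug->A
Char 5 ('B'): step: R->6, L=1; B->plug->A->R->F->L->E->refl->F->L'->B->R'->H->plug->C
Char 6 ('B'): step: R->7, L=1; B->plug->A->R->H->L->C->refl->H->L'->C->R'->E->plug->E
Char 7 ('D'): step: R->0, L->2 (L advanced); D->plug->D->R->B->L->G->refl->D->L'->E->R'->E->plug->E
Char 8 ('F'): step: R->1, L=2; F->plug->F->R->C->L->H->refl->C->L'->H->R'->H->plug->C
Char 9 ('C'): step: R->2, L=2; C->plug->H->R->D->L->F->refl->E->L'->A->R'->A->plug->B
Final: ciphertext=EHCACEECB, RIGHT=2, LEFT=2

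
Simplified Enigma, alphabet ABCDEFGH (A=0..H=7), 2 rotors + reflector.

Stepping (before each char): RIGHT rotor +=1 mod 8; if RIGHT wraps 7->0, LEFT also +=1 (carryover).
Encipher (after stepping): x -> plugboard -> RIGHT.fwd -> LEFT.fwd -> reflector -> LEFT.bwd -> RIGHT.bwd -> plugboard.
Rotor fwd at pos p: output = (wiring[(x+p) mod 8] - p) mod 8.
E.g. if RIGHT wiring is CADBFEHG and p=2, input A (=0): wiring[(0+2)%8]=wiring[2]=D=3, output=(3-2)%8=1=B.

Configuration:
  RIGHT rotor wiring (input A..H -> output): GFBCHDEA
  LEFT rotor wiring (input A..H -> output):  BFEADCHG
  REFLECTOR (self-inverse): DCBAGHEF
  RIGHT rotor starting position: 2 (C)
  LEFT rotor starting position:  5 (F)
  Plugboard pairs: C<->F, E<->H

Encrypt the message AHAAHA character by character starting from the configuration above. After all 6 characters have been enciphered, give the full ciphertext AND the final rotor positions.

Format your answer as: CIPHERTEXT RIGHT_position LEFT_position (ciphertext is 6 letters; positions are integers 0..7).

Char 1 ('A'): step: R->3, L=5; A->plug->A->R->H->L->G->refl->E->L'->D->R'->F->plug->C
Char 2 ('H'): step: R->4, L=5; H->plug->E->R->C->L->B->refl->C->L'->B->R'->F->plug->C
Char 3 ('A'): step: R->5, L=5; A->plug->A->R->G->L->D->refl->A->L'->E->R'->F->plug->C
Char 4 ('A'): step: R->6, L=5; A->plug->A->R->G->L->D->refl->A->L'->E->R'->F->plug->C
Char 5 ('H'): step: R->7, L=5; H->plug->E->R->D->L->E->refl->G->L'->H->R'->B->plug->B
Char 6 ('A'): step: R->0, L->6 (L advanced); A->plug->A->R->G->L->F->refl->H->L'->D->R'->F->plug->C
Final: ciphertext=CCCCBC, RIGHT=0, LEFT=6

Answer: CCCCBC 0 6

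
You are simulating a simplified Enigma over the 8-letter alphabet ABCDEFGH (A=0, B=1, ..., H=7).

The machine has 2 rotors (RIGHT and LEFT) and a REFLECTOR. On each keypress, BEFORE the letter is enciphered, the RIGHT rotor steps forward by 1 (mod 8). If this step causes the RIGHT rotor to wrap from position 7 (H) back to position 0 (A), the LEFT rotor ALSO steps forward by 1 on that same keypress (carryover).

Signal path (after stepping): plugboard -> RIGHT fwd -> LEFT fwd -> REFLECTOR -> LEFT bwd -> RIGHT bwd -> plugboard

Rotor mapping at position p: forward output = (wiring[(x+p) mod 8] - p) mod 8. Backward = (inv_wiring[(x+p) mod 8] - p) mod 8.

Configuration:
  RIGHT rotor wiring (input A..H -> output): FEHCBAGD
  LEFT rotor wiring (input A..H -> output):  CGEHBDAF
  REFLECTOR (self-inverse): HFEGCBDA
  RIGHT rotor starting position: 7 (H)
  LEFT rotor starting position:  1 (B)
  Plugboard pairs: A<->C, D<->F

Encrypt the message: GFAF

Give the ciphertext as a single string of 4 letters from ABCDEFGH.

Answer: FEBG

Derivation:
Char 1 ('G'): step: R->0, L->2 (L advanced); G->plug->G->R->G->L->A->refl->H->L'->C->R'->D->plug->F
Char 2 ('F'): step: R->1, L=2; F->plug->D->R->A->L->C->refl->E->L'->H->R'->E->plug->E
Char 3 ('A'): step: R->2, L=2; A->plug->C->R->H->L->E->refl->C->L'->A->R'->B->plug->B
Char 4 ('F'): step: R->3, L=2; F->plug->D->R->D->L->B->refl->F->L'->B->R'->G->plug->G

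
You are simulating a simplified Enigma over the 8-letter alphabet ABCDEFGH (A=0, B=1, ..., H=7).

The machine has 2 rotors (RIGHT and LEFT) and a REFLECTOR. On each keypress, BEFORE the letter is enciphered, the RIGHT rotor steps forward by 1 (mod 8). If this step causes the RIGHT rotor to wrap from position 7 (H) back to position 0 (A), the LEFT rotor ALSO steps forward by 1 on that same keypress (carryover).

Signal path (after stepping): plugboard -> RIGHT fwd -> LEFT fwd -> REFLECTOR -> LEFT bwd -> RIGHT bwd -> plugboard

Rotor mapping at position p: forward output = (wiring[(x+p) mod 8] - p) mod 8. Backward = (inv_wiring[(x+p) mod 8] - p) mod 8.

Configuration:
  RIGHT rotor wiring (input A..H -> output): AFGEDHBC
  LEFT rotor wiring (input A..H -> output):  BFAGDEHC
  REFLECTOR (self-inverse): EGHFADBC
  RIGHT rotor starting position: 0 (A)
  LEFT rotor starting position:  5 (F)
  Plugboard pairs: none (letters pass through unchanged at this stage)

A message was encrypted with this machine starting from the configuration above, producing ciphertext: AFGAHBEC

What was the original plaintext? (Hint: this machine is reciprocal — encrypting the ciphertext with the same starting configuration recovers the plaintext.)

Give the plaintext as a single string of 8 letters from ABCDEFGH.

Answer: CCFDGAHH

Derivation:
Char 1 ('A'): step: R->1, L=5; A->plug->A->R->E->L->A->refl->E->L'->D->R'->C->plug->C
Char 2 ('F'): step: R->2, L=5; F->plug->F->R->A->L->H->refl->C->L'->B->R'->C->plug->C
Char 3 ('G'): step: R->3, L=5; G->plug->G->R->C->L->F->refl->D->L'->F->R'->F->plug->F
Char 4 ('A'): step: R->4, L=5; A->plug->A->R->H->L->G->refl->B->L'->G->R'->D->plug->D
Char 5 ('H'): step: R->5, L=5; H->plug->H->R->G->L->B->refl->G->L'->H->R'->G->plug->G
Char 6 ('B'): step: R->6, L=5; B->plug->B->R->E->L->A->refl->E->L'->D->R'->A->plug->A
Char 7 ('E'): step: R->7, L=5; E->plug->E->R->F->L->D->refl->F->L'->C->R'->H->plug->H
Char 8 ('C'): step: R->0, L->6 (L advanced); C->plug->C->R->G->L->F->refl->D->L'->C->R'->H->plug->H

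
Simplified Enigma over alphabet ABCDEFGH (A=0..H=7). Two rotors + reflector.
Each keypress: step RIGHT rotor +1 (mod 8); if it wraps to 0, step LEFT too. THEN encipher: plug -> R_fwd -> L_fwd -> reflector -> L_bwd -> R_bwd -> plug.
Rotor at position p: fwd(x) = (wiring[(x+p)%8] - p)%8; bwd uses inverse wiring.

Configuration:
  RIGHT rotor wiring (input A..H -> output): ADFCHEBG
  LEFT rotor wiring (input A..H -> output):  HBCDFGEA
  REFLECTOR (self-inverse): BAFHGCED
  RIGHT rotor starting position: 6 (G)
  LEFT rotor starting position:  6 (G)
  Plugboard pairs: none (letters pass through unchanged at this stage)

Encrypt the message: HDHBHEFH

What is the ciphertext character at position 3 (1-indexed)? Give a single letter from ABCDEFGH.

Char 1 ('H'): step: R->7, L=6; H->plug->H->R->C->L->B->refl->A->L'->H->R'->A->plug->A
Char 2 ('D'): step: R->0, L->7 (L advanced); D->plug->D->R->C->L->C->refl->F->L'->H->R'->E->plug->E
Char 3 ('H'): step: R->1, L=7; H->plug->H->R->H->L->F->refl->C->L'->C->R'->A->plug->A

A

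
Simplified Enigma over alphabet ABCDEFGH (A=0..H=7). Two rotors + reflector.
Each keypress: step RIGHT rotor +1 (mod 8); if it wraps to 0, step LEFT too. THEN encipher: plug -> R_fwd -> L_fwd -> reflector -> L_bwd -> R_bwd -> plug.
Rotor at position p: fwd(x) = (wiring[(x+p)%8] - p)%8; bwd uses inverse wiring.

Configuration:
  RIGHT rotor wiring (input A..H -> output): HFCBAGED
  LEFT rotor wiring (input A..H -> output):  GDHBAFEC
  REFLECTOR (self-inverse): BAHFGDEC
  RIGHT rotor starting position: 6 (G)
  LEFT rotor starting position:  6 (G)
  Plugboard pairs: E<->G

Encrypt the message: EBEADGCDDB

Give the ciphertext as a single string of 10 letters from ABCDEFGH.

Char 1 ('E'): step: R->7, L=6; E->plug->G->R->H->L->H->refl->C->L'->G->R'->C->plug->C
Char 2 ('B'): step: R->0, L->7 (L advanced); B->plug->B->R->F->L->B->refl->A->L'->D->R'->H->plug->H
Char 3 ('E'): step: R->1, L=7; E->plug->G->R->C->L->E->refl->G->L'->G->R'->H->plug->H
Char 4 ('A'): step: R->2, L=7; A->plug->A->R->A->L->D->refl->F->L'->H->R'->B->plug->B
Char 5 ('D'): step: R->3, L=7; D->plug->D->R->B->L->H->refl->C->L'->E->R'->F->plug->F
Char 6 ('G'): step: R->4, L=7; G->plug->E->R->D->L->A->refl->B->L'->F->R'->H->plug->H
Char 7 ('C'): step: R->5, L=7; C->plug->C->R->G->L->G->refl->E->L'->C->R'->D->plug->D
Char 8 ('D'): step: R->6, L=7; D->plug->D->R->H->L->F->refl->D->L'->A->R'->H->plug->H
Char 9 ('D'): step: R->7, L=7; D->plug->D->R->D->L->A->refl->B->L'->F->R'->H->plug->H
Char 10 ('B'): step: R->0, L->0 (L advanced); B->plug->B->R->F->L->F->refl->D->L'->B->R'->D->plug->D

Answer: CHHBFHDHHD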